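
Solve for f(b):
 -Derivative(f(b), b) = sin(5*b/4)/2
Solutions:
 f(b) = C1 + 2*cos(5*b/4)/5


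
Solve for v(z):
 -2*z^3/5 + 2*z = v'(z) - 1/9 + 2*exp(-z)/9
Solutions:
 v(z) = C1 - z^4/10 + z^2 + z/9 + 2*exp(-z)/9


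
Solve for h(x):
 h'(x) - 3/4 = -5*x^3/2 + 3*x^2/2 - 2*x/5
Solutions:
 h(x) = C1 - 5*x^4/8 + x^3/2 - x^2/5 + 3*x/4


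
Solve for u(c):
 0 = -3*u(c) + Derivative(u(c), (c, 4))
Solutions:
 u(c) = C1*exp(-3^(1/4)*c) + C2*exp(3^(1/4)*c) + C3*sin(3^(1/4)*c) + C4*cos(3^(1/4)*c)


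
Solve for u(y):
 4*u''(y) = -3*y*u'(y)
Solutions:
 u(y) = C1 + C2*erf(sqrt(6)*y/4)


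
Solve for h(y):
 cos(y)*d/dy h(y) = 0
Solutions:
 h(y) = C1


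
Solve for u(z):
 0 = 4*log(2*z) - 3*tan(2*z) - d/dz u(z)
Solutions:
 u(z) = C1 + 4*z*log(z) - 4*z + 4*z*log(2) + 3*log(cos(2*z))/2


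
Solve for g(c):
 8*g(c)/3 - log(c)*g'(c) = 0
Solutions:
 g(c) = C1*exp(8*li(c)/3)


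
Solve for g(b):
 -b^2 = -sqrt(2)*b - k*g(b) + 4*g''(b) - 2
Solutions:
 g(b) = C1*exp(-b*sqrt(k)/2) + C2*exp(b*sqrt(k)/2) + b^2/k - sqrt(2)*b/k - 2/k + 8/k^2


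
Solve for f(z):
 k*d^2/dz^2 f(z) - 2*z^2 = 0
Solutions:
 f(z) = C1 + C2*z + z^4/(6*k)


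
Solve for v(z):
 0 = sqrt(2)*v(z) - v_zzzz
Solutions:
 v(z) = C1*exp(-2^(1/8)*z) + C2*exp(2^(1/8)*z) + C3*sin(2^(1/8)*z) + C4*cos(2^(1/8)*z)


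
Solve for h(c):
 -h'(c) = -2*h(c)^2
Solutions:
 h(c) = -1/(C1 + 2*c)


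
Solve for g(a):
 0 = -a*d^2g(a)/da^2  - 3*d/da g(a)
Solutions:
 g(a) = C1 + C2/a^2


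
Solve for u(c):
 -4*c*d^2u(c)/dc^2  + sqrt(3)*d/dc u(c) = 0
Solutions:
 u(c) = C1 + C2*c^(sqrt(3)/4 + 1)


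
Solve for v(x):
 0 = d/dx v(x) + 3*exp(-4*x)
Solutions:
 v(x) = C1 + 3*exp(-4*x)/4


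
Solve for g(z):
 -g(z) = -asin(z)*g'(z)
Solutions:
 g(z) = C1*exp(Integral(1/asin(z), z))


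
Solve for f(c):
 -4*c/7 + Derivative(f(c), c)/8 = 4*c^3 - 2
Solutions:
 f(c) = C1 + 8*c^4 + 16*c^2/7 - 16*c


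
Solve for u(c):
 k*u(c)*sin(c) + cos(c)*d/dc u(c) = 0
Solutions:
 u(c) = C1*exp(k*log(cos(c)))


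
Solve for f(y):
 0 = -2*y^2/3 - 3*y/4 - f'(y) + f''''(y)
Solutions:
 f(y) = C1 + C4*exp(y) - 2*y^3/9 - 3*y^2/8 + (C2*sin(sqrt(3)*y/2) + C3*cos(sqrt(3)*y/2))*exp(-y/2)


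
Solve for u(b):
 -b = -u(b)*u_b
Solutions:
 u(b) = -sqrt(C1 + b^2)
 u(b) = sqrt(C1 + b^2)


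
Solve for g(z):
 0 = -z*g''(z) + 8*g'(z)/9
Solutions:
 g(z) = C1 + C2*z^(17/9)


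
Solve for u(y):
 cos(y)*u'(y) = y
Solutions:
 u(y) = C1 + Integral(y/cos(y), y)


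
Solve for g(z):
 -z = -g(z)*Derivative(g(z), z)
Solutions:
 g(z) = -sqrt(C1 + z^2)
 g(z) = sqrt(C1 + z^2)


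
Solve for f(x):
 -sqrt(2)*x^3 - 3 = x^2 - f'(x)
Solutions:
 f(x) = C1 + sqrt(2)*x^4/4 + x^3/3 + 3*x


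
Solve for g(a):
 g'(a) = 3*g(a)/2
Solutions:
 g(a) = C1*exp(3*a/2)


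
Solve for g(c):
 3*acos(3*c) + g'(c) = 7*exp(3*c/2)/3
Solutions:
 g(c) = C1 - 3*c*acos(3*c) + sqrt(1 - 9*c^2) + 14*exp(3*c/2)/9


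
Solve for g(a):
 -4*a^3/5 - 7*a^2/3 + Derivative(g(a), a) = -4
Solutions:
 g(a) = C1 + a^4/5 + 7*a^3/9 - 4*a


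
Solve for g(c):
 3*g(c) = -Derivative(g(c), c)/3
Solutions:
 g(c) = C1*exp(-9*c)


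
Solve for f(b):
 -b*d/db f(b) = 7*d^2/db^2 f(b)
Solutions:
 f(b) = C1 + C2*erf(sqrt(14)*b/14)


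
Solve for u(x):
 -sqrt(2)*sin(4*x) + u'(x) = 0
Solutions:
 u(x) = C1 - sqrt(2)*cos(4*x)/4


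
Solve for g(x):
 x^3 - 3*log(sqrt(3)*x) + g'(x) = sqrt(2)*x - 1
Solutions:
 g(x) = C1 - x^4/4 + sqrt(2)*x^2/2 + 3*x*log(x) - 4*x + 3*x*log(3)/2


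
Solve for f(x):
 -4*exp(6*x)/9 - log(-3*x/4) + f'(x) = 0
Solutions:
 f(x) = C1 + x*log(-x) + x*(-2*log(2) - 1 + log(3)) + 2*exp(6*x)/27


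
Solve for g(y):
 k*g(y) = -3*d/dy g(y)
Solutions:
 g(y) = C1*exp(-k*y/3)


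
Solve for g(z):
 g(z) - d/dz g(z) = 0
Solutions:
 g(z) = C1*exp(z)


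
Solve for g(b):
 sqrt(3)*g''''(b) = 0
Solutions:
 g(b) = C1 + C2*b + C3*b^2 + C4*b^3


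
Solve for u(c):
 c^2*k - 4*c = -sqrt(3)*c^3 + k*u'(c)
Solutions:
 u(c) = C1 + sqrt(3)*c^4/(4*k) + c^3/3 - 2*c^2/k


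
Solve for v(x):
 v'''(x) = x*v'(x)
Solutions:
 v(x) = C1 + Integral(C2*airyai(x) + C3*airybi(x), x)


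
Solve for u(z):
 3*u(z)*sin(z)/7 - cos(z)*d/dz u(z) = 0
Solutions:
 u(z) = C1/cos(z)^(3/7)


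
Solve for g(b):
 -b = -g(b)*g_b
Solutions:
 g(b) = -sqrt(C1 + b^2)
 g(b) = sqrt(C1 + b^2)


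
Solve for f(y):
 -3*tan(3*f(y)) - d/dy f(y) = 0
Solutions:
 f(y) = -asin(C1*exp(-9*y))/3 + pi/3
 f(y) = asin(C1*exp(-9*y))/3


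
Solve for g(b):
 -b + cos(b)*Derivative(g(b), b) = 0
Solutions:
 g(b) = C1 + Integral(b/cos(b), b)


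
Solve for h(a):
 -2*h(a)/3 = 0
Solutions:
 h(a) = 0


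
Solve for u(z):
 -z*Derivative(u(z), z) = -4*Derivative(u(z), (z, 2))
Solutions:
 u(z) = C1 + C2*erfi(sqrt(2)*z/4)


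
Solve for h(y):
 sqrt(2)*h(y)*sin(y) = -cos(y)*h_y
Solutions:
 h(y) = C1*cos(y)^(sqrt(2))


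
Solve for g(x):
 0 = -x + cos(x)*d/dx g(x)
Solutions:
 g(x) = C1 + Integral(x/cos(x), x)


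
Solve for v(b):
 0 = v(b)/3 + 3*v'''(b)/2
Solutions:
 v(b) = C3*exp(-6^(1/3)*b/3) + (C1*sin(2^(1/3)*3^(5/6)*b/6) + C2*cos(2^(1/3)*3^(5/6)*b/6))*exp(6^(1/3)*b/6)


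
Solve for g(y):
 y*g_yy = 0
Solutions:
 g(y) = C1 + C2*y


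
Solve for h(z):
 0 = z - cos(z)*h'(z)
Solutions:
 h(z) = C1 + Integral(z/cos(z), z)


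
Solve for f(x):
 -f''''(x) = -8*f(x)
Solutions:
 f(x) = C1*exp(-2^(3/4)*x) + C2*exp(2^(3/4)*x) + C3*sin(2^(3/4)*x) + C4*cos(2^(3/4)*x)


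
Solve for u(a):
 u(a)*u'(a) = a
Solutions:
 u(a) = -sqrt(C1 + a^2)
 u(a) = sqrt(C1 + a^2)


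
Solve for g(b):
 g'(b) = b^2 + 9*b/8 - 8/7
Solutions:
 g(b) = C1 + b^3/3 + 9*b^2/16 - 8*b/7


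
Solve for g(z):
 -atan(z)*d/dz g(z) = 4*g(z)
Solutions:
 g(z) = C1*exp(-4*Integral(1/atan(z), z))


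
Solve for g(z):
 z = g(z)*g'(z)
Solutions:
 g(z) = -sqrt(C1 + z^2)
 g(z) = sqrt(C1 + z^2)


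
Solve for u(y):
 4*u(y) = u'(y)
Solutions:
 u(y) = C1*exp(4*y)


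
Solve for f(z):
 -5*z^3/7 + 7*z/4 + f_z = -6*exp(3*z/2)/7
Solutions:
 f(z) = C1 + 5*z^4/28 - 7*z^2/8 - 4*exp(3*z/2)/7


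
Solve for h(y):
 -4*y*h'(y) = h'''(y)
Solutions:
 h(y) = C1 + Integral(C2*airyai(-2^(2/3)*y) + C3*airybi(-2^(2/3)*y), y)


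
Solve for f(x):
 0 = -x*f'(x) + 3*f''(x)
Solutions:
 f(x) = C1 + C2*erfi(sqrt(6)*x/6)


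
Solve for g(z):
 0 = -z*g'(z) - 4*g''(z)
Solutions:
 g(z) = C1 + C2*erf(sqrt(2)*z/4)


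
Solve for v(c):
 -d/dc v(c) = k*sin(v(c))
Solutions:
 v(c) = -acos((-C1 - exp(2*c*k))/(C1 - exp(2*c*k))) + 2*pi
 v(c) = acos((-C1 - exp(2*c*k))/(C1 - exp(2*c*k)))


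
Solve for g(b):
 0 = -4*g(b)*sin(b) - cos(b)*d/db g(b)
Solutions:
 g(b) = C1*cos(b)^4


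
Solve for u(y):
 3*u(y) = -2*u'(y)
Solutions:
 u(y) = C1*exp(-3*y/2)


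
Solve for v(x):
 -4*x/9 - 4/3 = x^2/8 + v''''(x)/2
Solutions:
 v(x) = C1 + C2*x + C3*x^2 + C4*x^3 - x^6/1440 - x^5/135 - x^4/9


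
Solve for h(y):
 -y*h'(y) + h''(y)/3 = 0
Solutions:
 h(y) = C1 + C2*erfi(sqrt(6)*y/2)


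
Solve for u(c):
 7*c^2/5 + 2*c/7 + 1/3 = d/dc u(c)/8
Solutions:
 u(c) = C1 + 56*c^3/15 + 8*c^2/7 + 8*c/3


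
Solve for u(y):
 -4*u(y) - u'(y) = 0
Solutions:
 u(y) = C1*exp(-4*y)


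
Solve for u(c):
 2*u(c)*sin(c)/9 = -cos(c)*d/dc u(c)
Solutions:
 u(c) = C1*cos(c)^(2/9)


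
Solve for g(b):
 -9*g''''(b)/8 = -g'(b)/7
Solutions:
 g(b) = C1 + C4*exp(2*147^(1/3)*b/21) + (C2*sin(3^(5/6)*7^(2/3)*b/21) + C3*cos(3^(5/6)*7^(2/3)*b/21))*exp(-147^(1/3)*b/21)


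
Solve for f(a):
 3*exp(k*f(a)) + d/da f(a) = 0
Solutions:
 f(a) = Piecewise((log(1/(C1*k + 3*a*k))/k, Ne(k, 0)), (nan, True))
 f(a) = Piecewise((C1 - 3*a, Eq(k, 0)), (nan, True))


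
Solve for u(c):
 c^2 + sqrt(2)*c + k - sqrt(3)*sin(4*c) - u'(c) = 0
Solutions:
 u(c) = C1 + c^3/3 + sqrt(2)*c^2/2 + c*k + sqrt(3)*cos(4*c)/4


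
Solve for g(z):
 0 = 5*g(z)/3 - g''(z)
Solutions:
 g(z) = C1*exp(-sqrt(15)*z/3) + C2*exp(sqrt(15)*z/3)


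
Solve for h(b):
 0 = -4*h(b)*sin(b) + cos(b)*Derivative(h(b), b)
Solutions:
 h(b) = C1/cos(b)^4


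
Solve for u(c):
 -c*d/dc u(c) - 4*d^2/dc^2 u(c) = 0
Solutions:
 u(c) = C1 + C2*erf(sqrt(2)*c/4)


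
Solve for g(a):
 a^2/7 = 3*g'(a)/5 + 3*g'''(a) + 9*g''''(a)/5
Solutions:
 g(a) = C1 + C2*exp(a*(-20 + 50*2^(1/3)/(9*sqrt(2229) + 493)^(1/3) + 2^(2/3)*(9*sqrt(2229) + 493)^(1/3))/36)*sin(2^(1/3)*sqrt(3)*a*(-2^(1/3)*(9*sqrt(2229) + 493)^(1/3) + 50/(9*sqrt(2229) + 493)^(1/3))/36) + C3*exp(a*(-20 + 50*2^(1/3)/(9*sqrt(2229) + 493)^(1/3) + 2^(2/3)*(9*sqrt(2229) + 493)^(1/3))/36)*cos(2^(1/3)*sqrt(3)*a*(-2^(1/3)*(9*sqrt(2229) + 493)^(1/3) + 50/(9*sqrt(2229) + 493)^(1/3))/36) + C4*exp(-a*(50*2^(1/3)/(9*sqrt(2229) + 493)^(1/3) + 10 + 2^(2/3)*(9*sqrt(2229) + 493)^(1/3))/18) + 5*a^3/63 - 50*a/21


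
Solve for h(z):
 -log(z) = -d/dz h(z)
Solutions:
 h(z) = C1 + z*log(z) - z


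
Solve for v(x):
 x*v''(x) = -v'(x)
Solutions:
 v(x) = C1 + C2*log(x)


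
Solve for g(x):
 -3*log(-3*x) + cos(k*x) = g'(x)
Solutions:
 g(x) = C1 - 3*x*log(-x) - 3*x*log(3) + 3*x + Piecewise((sin(k*x)/k, Ne(k, 0)), (x, True))


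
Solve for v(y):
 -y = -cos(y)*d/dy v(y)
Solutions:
 v(y) = C1 + Integral(y/cos(y), y)


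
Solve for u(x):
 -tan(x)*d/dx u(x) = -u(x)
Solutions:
 u(x) = C1*sin(x)


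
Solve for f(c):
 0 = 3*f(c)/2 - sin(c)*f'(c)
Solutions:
 f(c) = C1*(cos(c) - 1)^(3/4)/(cos(c) + 1)^(3/4)


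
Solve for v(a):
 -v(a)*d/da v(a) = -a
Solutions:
 v(a) = -sqrt(C1 + a^2)
 v(a) = sqrt(C1 + a^2)


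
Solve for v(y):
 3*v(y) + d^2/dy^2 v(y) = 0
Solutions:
 v(y) = C1*sin(sqrt(3)*y) + C2*cos(sqrt(3)*y)


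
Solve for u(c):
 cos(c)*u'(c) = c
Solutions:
 u(c) = C1 + Integral(c/cos(c), c)


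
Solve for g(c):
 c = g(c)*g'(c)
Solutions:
 g(c) = -sqrt(C1 + c^2)
 g(c) = sqrt(C1 + c^2)


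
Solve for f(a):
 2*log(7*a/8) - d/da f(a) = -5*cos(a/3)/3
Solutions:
 f(a) = C1 + 2*a*log(a) - 6*a*log(2) - 2*a + 2*a*log(7) + 5*sin(a/3)


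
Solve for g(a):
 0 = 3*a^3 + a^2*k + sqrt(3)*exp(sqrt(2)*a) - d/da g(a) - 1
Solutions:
 g(a) = C1 + 3*a^4/4 + a^3*k/3 - a + sqrt(6)*exp(sqrt(2)*a)/2


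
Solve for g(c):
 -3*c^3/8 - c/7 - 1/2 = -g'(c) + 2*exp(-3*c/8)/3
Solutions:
 g(c) = C1 + 3*c^4/32 + c^2/14 + c/2 - 16*exp(-3*c/8)/9


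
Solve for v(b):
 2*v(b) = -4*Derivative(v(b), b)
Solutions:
 v(b) = C1*exp(-b/2)


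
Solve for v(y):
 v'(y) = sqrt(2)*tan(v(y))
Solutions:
 v(y) = pi - asin(C1*exp(sqrt(2)*y))
 v(y) = asin(C1*exp(sqrt(2)*y))


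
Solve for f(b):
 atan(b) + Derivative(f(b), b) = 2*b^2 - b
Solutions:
 f(b) = C1 + 2*b^3/3 - b^2/2 - b*atan(b) + log(b^2 + 1)/2


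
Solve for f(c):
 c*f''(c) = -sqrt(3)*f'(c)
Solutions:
 f(c) = C1 + C2*c^(1 - sqrt(3))


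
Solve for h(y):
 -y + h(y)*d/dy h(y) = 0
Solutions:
 h(y) = -sqrt(C1 + y^2)
 h(y) = sqrt(C1 + y^2)


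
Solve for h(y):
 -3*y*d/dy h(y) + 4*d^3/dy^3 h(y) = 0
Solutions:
 h(y) = C1 + Integral(C2*airyai(6^(1/3)*y/2) + C3*airybi(6^(1/3)*y/2), y)


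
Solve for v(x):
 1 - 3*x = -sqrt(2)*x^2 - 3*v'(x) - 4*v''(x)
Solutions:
 v(x) = C1 + C2*exp(-3*x/4) - sqrt(2)*x^3/9 + x^2/2 + 4*sqrt(2)*x^2/9 - 32*sqrt(2)*x/27 - 5*x/3


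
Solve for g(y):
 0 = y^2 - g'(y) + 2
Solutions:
 g(y) = C1 + y^3/3 + 2*y


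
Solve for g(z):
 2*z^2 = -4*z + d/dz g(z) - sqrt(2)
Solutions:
 g(z) = C1 + 2*z^3/3 + 2*z^2 + sqrt(2)*z


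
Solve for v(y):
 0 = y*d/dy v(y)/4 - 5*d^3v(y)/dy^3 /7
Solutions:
 v(y) = C1 + Integral(C2*airyai(350^(1/3)*y/10) + C3*airybi(350^(1/3)*y/10), y)


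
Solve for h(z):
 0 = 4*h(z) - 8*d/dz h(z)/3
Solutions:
 h(z) = C1*exp(3*z/2)


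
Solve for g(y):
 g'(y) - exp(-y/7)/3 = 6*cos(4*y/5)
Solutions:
 g(y) = C1 + 15*sin(4*y/5)/2 - 7*exp(-y/7)/3


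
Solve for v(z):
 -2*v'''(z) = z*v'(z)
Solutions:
 v(z) = C1 + Integral(C2*airyai(-2^(2/3)*z/2) + C3*airybi(-2^(2/3)*z/2), z)


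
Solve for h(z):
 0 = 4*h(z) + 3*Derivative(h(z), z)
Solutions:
 h(z) = C1*exp(-4*z/3)


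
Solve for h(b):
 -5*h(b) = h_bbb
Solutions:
 h(b) = C3*exp(-5^(1/3)*b) + (C1*sin(sqrt(3)*5^(1/3)*b/2) + C2*cos(sqrt(3)*5^(1/3)*b/2))*exp(5^(1/3)*b/2)


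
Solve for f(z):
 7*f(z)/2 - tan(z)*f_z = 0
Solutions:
 f(z) = C1*sin(z)^(7/2)


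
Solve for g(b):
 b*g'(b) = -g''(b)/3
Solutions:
 g(b) = C1 + C2*erf(sqrt(6)*b/2)


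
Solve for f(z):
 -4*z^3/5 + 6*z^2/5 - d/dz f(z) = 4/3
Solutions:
 f(z) = C1 - z^4/5 + 2*z^3/5 - 4*z/3


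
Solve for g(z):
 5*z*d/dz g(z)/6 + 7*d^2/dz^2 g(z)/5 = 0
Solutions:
 g(z) = C1 + C2*erf(5*sqrt(21)*z/42)


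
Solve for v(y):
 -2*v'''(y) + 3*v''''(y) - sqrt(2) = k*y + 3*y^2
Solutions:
 v(y) = C1 + C2*y + C3*y^2 + C4*exp(2*y/3) - y^5/40 + y^4*(-k - 9)/48 + y^3*(-3*k - 27 - 2*sqrt(2))/24


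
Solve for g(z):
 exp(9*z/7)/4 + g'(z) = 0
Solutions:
 g(z) = C1 - 7*exp(9*z/7)/36


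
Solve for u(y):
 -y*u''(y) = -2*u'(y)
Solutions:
 u(y) = C1 + C2*y^3


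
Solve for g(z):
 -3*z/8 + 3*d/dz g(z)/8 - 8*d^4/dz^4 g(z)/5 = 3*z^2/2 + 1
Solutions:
 g(z) = C1 + C4*exp(15^(1/3)*z/4) + 4*z^3/3 + z^2/2 + 8*z/3 + (C2*sin(3^(5/6)*5^(1/3)*z/8) + C3*cos(3^(5/6)*5^(1/3)*z/8))*exp(-15^(1/3)*z/8)


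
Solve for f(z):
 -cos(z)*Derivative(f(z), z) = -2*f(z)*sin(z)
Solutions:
 f(z) = C1/cos(z)^2


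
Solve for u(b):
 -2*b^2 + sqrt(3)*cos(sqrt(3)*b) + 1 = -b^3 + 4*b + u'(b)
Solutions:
 u(b) = C1 + b^4/4 - 2*b^3/3 - 2*b^2 + b + sin(sqrt(3)*b)


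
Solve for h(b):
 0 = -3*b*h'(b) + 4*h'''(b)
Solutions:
 h(b) = C1 + Integral(C2*airyai(6^(1/3)*b/2) + C3*airybi(6^(1/3)*b/2), b)


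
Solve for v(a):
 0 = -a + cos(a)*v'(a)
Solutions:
 v(a) = C1 + Integral(a/cos(a), a)


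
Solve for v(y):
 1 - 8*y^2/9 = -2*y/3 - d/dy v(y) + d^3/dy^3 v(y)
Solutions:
 v(y) = C1 + C2*exp(-y) + C3*exp(y) + 8*y^3/27 - y^2/3 + 7*y/9


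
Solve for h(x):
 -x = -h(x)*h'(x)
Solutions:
 h(x) = -sqrt(C1 + x^2)
 h(x) = sqrt(C1 + x^2)


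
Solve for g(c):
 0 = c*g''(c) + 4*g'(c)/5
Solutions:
 g(c) = C1 + C2*c^(1/5)


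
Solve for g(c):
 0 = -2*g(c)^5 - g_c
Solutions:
 g(c) = -I*(1/(C1 + 8*c))^(1/4)
 g(c) = I*(1/(C1 + 8*c))^(1/4)
 g(c) = -(1/(C1 + 8*c))^(1/4)
 g(c) = (1/(C1 + 8*c))^(1/4)


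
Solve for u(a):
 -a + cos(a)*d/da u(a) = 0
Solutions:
 u(a) = C1 + Integral(a/cos(a), a)


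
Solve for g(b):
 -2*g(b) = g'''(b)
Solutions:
 g(b) = C3*exp(-2^(1/3)*b) + (C1*sin(2^(1/3)*sqrt(3)*b/2) + C2*cos(2^(1/3)*sqrt(3)*b/2))*exp(2^(1/3)*b/2)


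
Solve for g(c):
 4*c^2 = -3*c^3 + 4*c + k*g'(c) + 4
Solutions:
 g(c) = C1 + 3*c^4/(4*k) + 4*c^3/(3*k) - 2*c^2/k - 4*c/k


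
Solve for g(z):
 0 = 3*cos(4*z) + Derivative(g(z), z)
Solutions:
 g(z) = C1 - 3*sin(4*z)/4


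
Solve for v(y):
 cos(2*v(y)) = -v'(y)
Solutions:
 v(y) = -asin((C1 + exp(4*y))/(C1 - exp(4*y)))/2 + pi/2
 v(y) = asin((C1 + exp(4*y))/(C1 - exp(4*y)))/2


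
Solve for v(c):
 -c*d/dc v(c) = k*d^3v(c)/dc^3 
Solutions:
 v(c) = C1 + Integral(C2*airyai(c*(-1/k)^(1/3)) + C3*airybi(c*(-1/k)^(1/3)), c)


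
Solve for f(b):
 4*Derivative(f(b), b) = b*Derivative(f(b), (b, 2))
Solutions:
 f(b) = C1 + C2*b^5


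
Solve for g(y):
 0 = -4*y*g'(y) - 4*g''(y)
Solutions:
 g(y) = C1 + C2*erf(sqrt(2)*y/2)


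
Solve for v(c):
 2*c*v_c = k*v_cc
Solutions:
 v(c) = C1 + C2*erf(c*sqrt(-1/k))/sqrt(-1/k)


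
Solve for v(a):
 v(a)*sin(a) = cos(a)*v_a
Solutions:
 v(a) = C1/cos(a)


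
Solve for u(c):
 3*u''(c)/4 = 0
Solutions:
 u(c) = C1 + C2*c


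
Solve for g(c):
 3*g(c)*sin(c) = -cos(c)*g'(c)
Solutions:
 g(c) = C1*cos(c)^3


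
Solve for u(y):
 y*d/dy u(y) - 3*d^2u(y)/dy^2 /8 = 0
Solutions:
 u(y) = C1 + C2*erfi(2*sqrt(3)*y/3)


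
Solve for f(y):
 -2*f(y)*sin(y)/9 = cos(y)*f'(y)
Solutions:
 f(y) = C1*cos(y)^(2/9)


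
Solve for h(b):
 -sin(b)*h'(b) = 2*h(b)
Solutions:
 h(b) = C1*(cos(b) + 1)/(cos(b) - 1)


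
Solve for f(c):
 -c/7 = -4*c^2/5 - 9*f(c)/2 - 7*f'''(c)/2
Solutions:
 f(c) = C3*exp(-21^(2/3)*c/7) - 8*c^2/45 + 2*c/63 + (C1*sin(3*3^(1/6)*7^(2/3)*c/14) + C2*cos(3*3^(1/6)*7^(2/3)*c/14))*exp(21^(2/3)*c/14)


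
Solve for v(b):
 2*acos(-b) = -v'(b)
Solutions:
 v(b) = C1 - 2*b*acos(-b) - 2*sqrt(1 - b^2)


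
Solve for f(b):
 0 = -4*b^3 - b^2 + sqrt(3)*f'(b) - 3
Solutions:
 f(b) = C1 + sqrt(3)*b^4/3 + sqrt(3)*b^3/9 + sqrt(3)*b


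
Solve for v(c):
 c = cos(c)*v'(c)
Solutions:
 v(c) = C1 + Integral(c/cos(c), c)


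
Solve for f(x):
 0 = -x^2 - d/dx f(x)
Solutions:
 f(x) = C1 - x^3/3


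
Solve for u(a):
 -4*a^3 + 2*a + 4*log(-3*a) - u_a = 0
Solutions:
 u(a) = C1 - a^4 + a^2 + 4*a*log(-a) + 4*a*(-1 + log(3))


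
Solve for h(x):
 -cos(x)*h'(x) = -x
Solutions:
 h(x) = C1 + Integral(x/cos(x), x)


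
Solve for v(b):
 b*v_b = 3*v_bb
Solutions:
 v(b) = C1 + C2*erfi(sqrt(6)*b/6)


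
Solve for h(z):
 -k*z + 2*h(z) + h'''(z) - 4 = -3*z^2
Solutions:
 h(z) = C3*exp(-2^(1/3)*z) + k*z/2 - 3*z^2/2 + (C1*sin(2^(1/3)*sqrt(3)*z/2) + C2*cos(2^(1/3)*sqrt(3)*z/2))*exp(2^(1/3)*z/2) + 2


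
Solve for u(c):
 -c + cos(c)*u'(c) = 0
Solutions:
 u(c) = C1 + Integral(c/cos(c), c)


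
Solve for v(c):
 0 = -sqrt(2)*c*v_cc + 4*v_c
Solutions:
 v(c) = C1 + C2*c^(1 + 2*sqrt(2))


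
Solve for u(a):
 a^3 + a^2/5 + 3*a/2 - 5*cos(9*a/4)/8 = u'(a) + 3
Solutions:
 u(a) = C1 + a^4/4 + a^3/15 + 3*a^2/4 - 3*a - 5*sin(9*a/4)/18


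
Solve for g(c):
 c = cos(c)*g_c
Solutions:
 g(c) = C1 + Integral(c/cos(c), c)


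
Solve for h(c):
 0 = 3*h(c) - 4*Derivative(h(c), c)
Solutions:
 h(c) = C1*exp(3*c/4)


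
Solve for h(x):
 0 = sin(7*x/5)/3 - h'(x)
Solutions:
 h(x) = C1 - 5*cos(7*x/5)/21


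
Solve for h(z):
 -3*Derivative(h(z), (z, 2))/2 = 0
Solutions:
 h(z) = C1 + C2*z


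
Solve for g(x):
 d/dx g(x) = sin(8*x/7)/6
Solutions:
 g(x) = C1 - 7*cos(8*x/7)/48


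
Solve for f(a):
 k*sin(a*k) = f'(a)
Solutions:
 f(a) = C1 - cos(a*k)


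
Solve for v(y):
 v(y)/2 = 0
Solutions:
 v(y) = 0


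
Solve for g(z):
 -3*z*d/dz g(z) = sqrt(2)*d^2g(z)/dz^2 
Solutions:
 g(z) = C1 + C2*erf(2^(1/4)*sqrt(3)*z/2)


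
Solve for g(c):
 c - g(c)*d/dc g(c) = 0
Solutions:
 g(c) = -sqrt(C1 + c^2)
 g(c) = sqrt(C1 + c^2)


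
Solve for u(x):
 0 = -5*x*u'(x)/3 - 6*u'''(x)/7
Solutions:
 u(x) = C1 + Integral(C2*airyai(-420^(1/3)*x/6) + C3*airybi(-420^(1/3)*x/6), x)


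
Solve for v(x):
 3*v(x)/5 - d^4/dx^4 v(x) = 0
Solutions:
 v(x) = C1*exp(-3^(1/4)*5^(3/4)*x/5) + C2*exp(3^(1/4)*5^(3/4)*x/5) + C3*sin(3^(1/4)*5^(3/4)*x/5) + C4*cos(3^(1/4)*5^(3/4)*x/5)


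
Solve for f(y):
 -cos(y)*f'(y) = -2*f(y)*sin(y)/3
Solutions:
 f(y) = C1/cos(y)^(2/3)


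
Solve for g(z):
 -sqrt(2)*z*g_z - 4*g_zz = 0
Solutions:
 g(z) = C1 + C2*erf(2^(3/4)*z/4)


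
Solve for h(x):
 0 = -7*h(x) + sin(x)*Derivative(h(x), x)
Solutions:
 h(x) = C1*sqrt(cos(x) - 1)*(cos(x)^3 - 3*cos(x)^2 + 3*cos(x) - 1)/(sqrt(cos(x) + 1)*(cos(x)^3 + 3*cos(x)^2 + 3*cos(x) + 1))


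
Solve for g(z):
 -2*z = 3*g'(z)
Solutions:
 g(z) = C1 - z^2/3


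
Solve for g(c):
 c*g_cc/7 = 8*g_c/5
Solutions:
 g(c) = C1 + C2*c^(61/5)


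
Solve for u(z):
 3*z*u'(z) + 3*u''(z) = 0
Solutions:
 u(z) = C1 + C2*erf(sqrt(2)*z/2)


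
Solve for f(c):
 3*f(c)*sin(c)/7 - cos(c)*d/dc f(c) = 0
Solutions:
 f(c) = C1/cos(c)^(3/7)


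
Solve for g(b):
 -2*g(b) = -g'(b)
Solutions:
 g(b) = C1*exp(2*b)


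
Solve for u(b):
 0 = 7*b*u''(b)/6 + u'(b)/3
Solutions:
 u(b) = C1 + C2*b^(5/7)


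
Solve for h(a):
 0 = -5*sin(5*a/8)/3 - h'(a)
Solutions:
 h(a) = C1 + 8*cos(5*a/8)/3


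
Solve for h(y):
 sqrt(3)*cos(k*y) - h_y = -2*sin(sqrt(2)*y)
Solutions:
 h(y) = C1 - sqrt(2)*cos(sqrt(2)*y) + sqrt(3)*sin(k*y)/k


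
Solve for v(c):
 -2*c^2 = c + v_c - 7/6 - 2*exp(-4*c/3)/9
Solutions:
 v(c) = C1 - 2*c^3/3 - c^2/2 + 7*c/6 - exp(-4*c/3)/6


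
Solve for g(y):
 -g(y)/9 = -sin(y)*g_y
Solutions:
 g(y) = C1*(cos(y) - 1)^(1/18)/(cos(y) + 1)^(1/18)


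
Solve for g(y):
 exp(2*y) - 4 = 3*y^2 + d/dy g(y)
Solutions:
 g(y) = C1 - y^3 - 4*y + exp(2*y)/2


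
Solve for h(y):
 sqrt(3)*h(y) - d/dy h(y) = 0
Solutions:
 h(y) = C1*exp(sqrt(3)*y)


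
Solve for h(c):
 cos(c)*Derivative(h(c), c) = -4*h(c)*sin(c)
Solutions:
 h(c) = C1*cos(c)^4


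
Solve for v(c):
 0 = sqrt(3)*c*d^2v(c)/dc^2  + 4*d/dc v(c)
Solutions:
 v(c) = C1 + C2*c^(1 - 4*sqrt(3)/3)


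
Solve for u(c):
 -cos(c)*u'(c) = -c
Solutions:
 u(c) = C1 + Integral(c/cos(c), c)


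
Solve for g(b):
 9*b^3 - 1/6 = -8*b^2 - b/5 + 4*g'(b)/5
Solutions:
 g(b) = C1 + 45*b^4/16 + 10*b^3/3 + b^2/8 - 5*b/24


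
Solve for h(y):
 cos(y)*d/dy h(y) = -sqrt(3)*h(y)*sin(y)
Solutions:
 h(y) = C1*cos(y)^(sqrt(3))


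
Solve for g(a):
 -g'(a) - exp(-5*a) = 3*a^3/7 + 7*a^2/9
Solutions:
 g(a) = C1 - 3*a^4/28 - 7*a^3/27 + exp(-5*a)/5


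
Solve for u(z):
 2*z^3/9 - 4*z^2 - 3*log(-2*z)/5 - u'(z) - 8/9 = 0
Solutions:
 u(z) = C1 + z^4/18 - 4*z^3/3 - 3*z*log(-z)/5 + z*(-27*log(2) - 13)/45


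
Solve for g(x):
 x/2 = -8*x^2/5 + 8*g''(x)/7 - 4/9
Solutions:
 g(x) = C1 + C2*x + 7*x^4/60 + 7*x^3/96 + 7*x^2/36


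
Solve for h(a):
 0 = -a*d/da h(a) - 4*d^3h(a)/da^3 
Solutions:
 h(a) = C1 + Integral(C2*airyai(-2^(1/3)*a/2) + C3*airybi(-2^(1/3)*a/2), a)


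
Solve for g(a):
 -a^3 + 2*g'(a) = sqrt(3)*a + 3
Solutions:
 g(a) = C1 + a^4/8 + sqrt(3)*a^2/4 + 3*a/2


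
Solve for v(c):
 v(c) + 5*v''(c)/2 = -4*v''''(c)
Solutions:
 v(c) = (C1*sin(sqrt(2)*c*cos(atan(sqrt(39)/5)/2)/2) + C2*cos(sqrt(2)*c*cos(atan(sqrt(39)/5)/2)/2))*exp(-sqrt(2)*c*sin(atan(sqrt(39)/5)/2)/2) + (C3*sin(sqrt(2)*c*cos(atan(sqrt(39)/5)/2)/2) + C4*cos(sqrt(2)*c*cos(atan(sqrt(39)/5)/2)/2))*exp(sqrt(2)*c*sin(atan(sqrt(39)/5)/2)/2)


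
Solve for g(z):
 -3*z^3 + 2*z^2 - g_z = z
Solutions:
 g(z) = C1 - 3*z^4/4 + 2*z^3/3 - z^2/2


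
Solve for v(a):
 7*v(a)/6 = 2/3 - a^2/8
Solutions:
 v(a) = 4/7 - 3*a^2/28


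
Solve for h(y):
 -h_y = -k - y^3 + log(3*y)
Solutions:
 h(y) = C1 + k*y + y^4/4 - y*log(y) - y*log(3) + y


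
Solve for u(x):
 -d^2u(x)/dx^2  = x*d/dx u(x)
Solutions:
 u(x) = C1 + C2*erf(sqrt(2)*x/2)


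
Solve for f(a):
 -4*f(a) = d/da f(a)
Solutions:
 f(a) = C1*exp(-4*a)


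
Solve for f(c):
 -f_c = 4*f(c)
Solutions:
 f(c) = C1*exp(-4*c)


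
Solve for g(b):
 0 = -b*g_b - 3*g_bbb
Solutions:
 g(b) = C1 + Integral(C2*airyai(-3^(2/3)*b/3) + C3*airybi(-3^(2/3)*b/3), b)


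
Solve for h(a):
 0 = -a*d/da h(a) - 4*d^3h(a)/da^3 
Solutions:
 h(a) = C1 + Integral(C2*airyai(-2^(1/3)*a/2) + C3*airybi(-2^(1/3)*a/2), a)


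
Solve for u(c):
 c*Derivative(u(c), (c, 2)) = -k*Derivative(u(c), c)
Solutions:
 u(c) = C1 + c^(1 - re(k))*(C2*sin(log(c)*Abs(im(k))) + C3*cos(log(c)*im(k)))


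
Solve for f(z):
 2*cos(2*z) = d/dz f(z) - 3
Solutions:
 f(z) = C1 + 3*z + sin(2*z)


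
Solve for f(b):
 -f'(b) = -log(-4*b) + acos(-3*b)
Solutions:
 f(b) = C1 + b*log(-b) - b*acos(-3*b) - b + 2*b*log(2) - sqrt(1 - 9*b^2)/3


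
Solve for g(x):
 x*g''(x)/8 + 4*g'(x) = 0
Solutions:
 g(x) = C1 + C2/x^31


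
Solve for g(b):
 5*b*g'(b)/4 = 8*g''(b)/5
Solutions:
 g(b) = C1 + C2*erfi(5*b/8)


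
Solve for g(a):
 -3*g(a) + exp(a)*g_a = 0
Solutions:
 g(a) = C1*exp(-3*exp(-a))


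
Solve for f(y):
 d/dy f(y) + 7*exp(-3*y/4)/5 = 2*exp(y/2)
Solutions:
 f(y) = C1 + 4*exp(y/2) + 28*exp(-3*y/4)/15


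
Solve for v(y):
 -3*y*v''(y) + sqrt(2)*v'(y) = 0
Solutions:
 v(y) = C1 + C2*y^(sqrt(2)/3 + 1)


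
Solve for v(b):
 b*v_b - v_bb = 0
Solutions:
 v(b) = C1 + C2*erfi(sqrt(2)*b/2)


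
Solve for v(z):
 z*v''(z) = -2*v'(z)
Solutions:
 v(z) = C1 + C2/z


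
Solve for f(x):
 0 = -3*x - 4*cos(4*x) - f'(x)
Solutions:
 f(x) = C1 - 3*x^2/2 - sin(4*x)


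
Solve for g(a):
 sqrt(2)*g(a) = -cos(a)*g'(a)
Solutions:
 g(a) = C1*(sin(a) - 1)^(sqrt(2)/2)/(sin(a) + 1)^(sqrt(2)/2)


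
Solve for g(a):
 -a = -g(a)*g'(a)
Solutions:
 g(a) = -sqrt(C1 + a^2)
 g(a) = sqrt(C1 + a^2)


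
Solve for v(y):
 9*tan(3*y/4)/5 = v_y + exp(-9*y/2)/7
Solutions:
 v(y) = C1 + 6*log(tan(3*y/4)^2 + 1)/5 + 2*exp(-9*y/2)/63


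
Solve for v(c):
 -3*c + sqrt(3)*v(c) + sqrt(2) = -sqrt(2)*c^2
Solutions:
 v(c) = -sqrt(6)*c^2/3 + sqrt(3)*c - sqrt(6)/3


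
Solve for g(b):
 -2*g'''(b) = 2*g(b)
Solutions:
 g(b) = C3*exp(-b) + (C1*sin(sqrt(3)*b/2) + C2*cos(sqrt(3)*b/2))*exp(b/2)


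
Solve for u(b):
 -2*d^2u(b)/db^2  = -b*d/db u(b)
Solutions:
 u(b) = C1 + C2*erfi(b/2)


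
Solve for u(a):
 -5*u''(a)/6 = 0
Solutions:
 u(a) = C1 + C2*a


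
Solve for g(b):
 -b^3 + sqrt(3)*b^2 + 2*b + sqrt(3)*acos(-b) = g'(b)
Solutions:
 g(b) = C1 - b^4/4 + sqrt(3)*b^3/3 + b^2 + sqrt(3)*(b*acos(-b) + sqrt(1 - b^2))


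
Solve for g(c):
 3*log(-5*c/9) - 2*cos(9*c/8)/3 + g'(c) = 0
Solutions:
 g(c) = C1 - 3*c*log(-c) - 3*c*log(5) + 3*c + 6*c*log(3) + 16*sin(9*c/8)/27


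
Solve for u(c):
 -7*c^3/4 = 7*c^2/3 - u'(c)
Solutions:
 u(c) = C1 + 7*c^4/16 + 7*c^3/9


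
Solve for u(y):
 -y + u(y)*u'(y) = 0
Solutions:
 u(y) = -sqrt(C1 + y^2)
 u(y) = sqrt(C1 + y^2)


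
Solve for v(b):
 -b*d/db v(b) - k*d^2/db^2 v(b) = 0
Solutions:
 v(b) = C1 + C2*sqrt(k)*erf(sqrt(2)*b*sqrt(1/k)/2)


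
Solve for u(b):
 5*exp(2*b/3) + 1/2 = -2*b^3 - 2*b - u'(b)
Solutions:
 u(b) = C1 - b^4/2 - b^2 - b/2 - 15*exp(2*b/3)/2


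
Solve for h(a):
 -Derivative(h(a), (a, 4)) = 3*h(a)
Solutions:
 h(a) = (C1*sin(sqrt(2)*3^(1/4)*a/2) + C2*cos(sqrt(2)*3^(1/4)*a/2))*exp(-sqrt(2)*3^(1/4)*a/2) + (C3*sin(sqrt(2)*3^(1/4)*a/2) + C4*cos(sqrt(2)*3^(1/4)*a/2))*exp(sqrt(2)*3^(1/4)*a/2)


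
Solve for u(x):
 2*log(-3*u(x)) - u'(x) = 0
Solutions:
 -Integral(1/(log(-_y) + log(3)), (_y, u(x)))/2 = C1 - x


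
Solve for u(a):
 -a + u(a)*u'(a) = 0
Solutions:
 u(a) = -sqrt(C1 + a^2)
 u(a) = sqrt(C1 + a^2)


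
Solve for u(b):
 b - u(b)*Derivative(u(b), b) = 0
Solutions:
 u(b) = -sqrt(C1 + b^2)
 u(b) = sqrt(C1 + b^2)


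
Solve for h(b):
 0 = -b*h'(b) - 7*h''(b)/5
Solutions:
 h(b) = C1 + C2*erf(sqrt(70)*b/14)


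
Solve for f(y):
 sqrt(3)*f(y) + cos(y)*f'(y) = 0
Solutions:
 f(y) = C1*(sin(y) - 1)^(sqrt(3)/2)/(sin(y) + 1)^(sqrt(3)/2)


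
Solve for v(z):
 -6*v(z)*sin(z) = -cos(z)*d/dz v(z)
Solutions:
 v(z) = C1/cos(z)^6


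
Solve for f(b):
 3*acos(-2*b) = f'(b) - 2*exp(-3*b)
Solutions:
 f(b) = C1 + 3*b*acos(-2*b) + 3*sqrt(1 - 4*b^2)/2 - 2*exp(-3*b)/3


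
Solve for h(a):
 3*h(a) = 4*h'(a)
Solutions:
 h(a) = C1*exp(3*a/4)


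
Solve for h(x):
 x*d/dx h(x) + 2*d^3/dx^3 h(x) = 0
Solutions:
 h(x) = C1 + Integral(C2*airyai(-2^(2/3)*x/2) + C3*airybi(-2^(2/3)*x/2), x)


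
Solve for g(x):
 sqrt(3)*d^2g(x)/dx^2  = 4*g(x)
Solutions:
 g(x) = C1*exp(-2*3^(3/4)*x/3) + C2*exp(2*3^(3/4)*x/3)


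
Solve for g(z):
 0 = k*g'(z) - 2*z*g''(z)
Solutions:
 g(z) = C1 + z^(re(k)/2 + 1)*(C2*sin(log(z)*Abs(im(k))/2) + C3*cos(log(z)*im(k)/2))


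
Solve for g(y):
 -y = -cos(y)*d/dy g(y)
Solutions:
 g(y) = C1 + Integral(y/cos(y), y)


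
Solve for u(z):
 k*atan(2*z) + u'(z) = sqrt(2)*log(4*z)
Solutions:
 u(z) = C1 - k*(z*atan(2*z) - log(4*z^2 + 1)/4) + sqrt(2)*z*(log(z) - 1) + 2*sqrt(2)*z*log(2)


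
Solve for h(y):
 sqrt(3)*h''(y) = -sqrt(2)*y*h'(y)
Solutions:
 h(y) = C1 + C2*erf(6^(3/4)*y/6)


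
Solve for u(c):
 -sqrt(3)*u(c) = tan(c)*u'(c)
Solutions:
 u(c) = C1/sin(c)^(sqrt(3))


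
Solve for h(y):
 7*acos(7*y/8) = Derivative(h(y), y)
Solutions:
 h(y) = C1 + 7*y*acos(7*y/8) - sqrt(64 - 49*y^2)


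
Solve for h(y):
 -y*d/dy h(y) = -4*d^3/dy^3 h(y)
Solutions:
 h(y) = C1 + Integral(C2*airyai(2^(1/3)*y/2) + C3*airybi(2^(1/3)*y/2), y)


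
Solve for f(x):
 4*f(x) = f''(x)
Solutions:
 f(x) = C1*exp(-2*x) + C2*exp(2*x)


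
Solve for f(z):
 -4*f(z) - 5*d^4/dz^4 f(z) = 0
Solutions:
 f(z) = (C1*sin(5^(3/4)*z/5) + C2*cos(5^(3/4)*z/5))*exp(-5^(3/4)*z/5) + (C3*sin(5^(3/4)*z/5) + C4*cos(5^(3/4)*z/5))*exp(5^(3/4)*z/5)


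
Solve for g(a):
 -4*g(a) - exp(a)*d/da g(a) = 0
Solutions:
 g(a) = C1*exp(4*exp(-a))


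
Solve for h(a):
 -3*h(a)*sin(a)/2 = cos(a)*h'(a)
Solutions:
 h(a) = C1*cos(a)^(3/2)


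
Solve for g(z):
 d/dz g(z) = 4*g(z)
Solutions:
 g(z) = C1*exp(4*z)


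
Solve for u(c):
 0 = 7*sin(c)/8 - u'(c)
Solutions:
 u(c) = C1 - 7*cos(c)/8


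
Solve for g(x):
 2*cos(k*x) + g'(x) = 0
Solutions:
 g(x) = C1 - 2*sin(k*x)/k


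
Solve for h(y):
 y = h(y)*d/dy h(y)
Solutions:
 h(y) = -sqrt(C1 + y^2)
 h(y) = sqrt(C1 + y^2)


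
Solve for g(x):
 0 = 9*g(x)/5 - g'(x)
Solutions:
 g(x) = C1*exp(9*x/5)


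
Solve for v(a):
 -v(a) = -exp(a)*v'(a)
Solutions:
 v(a) = C1*exp(-exp(-a))


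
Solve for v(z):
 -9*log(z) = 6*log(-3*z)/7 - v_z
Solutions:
 v(z) = C1 + 69*z*log(z)/7 + 3*z*(-23 + 2*log(3) + 2*I*pi)/7


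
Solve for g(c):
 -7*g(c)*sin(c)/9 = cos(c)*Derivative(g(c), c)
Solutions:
 g(c) = C1*cos(c)^(7/9)


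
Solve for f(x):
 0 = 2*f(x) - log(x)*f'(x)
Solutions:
 f(x) = C1*exp(2*li(x))


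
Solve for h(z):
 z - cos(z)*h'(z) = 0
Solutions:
 h(z) = C1 + Integral(z/cos(z), z)


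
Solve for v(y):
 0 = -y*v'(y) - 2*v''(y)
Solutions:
 v(y) = C1 + C2*erf(y/2)


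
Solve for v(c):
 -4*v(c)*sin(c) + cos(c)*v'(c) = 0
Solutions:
 v(c) = C1/cos(c)^4


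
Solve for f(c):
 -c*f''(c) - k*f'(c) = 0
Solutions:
 f(c) = C1 + c^(1 - re(k))*(C2*sin(log(c)*Abs(im(k))) + C3*cos(log(c)*im(k)))


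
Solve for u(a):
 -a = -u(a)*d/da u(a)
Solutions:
 u(a) = -sqrt(C1 + a^2)
 u(a) = sqrt(C1 + a^2)


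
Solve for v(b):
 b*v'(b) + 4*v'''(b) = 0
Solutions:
 v(b) = C1 + Integral(C2*airyai(-2^(1/3)*b/2) + C3*airybi(-2^(1/3)*b/2), b)


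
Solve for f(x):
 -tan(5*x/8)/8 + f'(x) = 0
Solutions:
 f(x) = C1 - log(cos(5*x/8))/5


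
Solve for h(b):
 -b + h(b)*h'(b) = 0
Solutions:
 h(b) = -sqrt(C1 + b^2)
 h(b) = sqrt(C1 + b^2)


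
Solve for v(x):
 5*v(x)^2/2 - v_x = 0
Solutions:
 v(x) = -2/(C1 + 5*x)


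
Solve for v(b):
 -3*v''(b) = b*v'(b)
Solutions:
 v(b) = C1 + C2*erf(sqrt(6)*b/6)


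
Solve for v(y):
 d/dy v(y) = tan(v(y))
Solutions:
 v(y) = pi - asin(C1*exp(y))
 v(y) = asin(C1*exp(y))


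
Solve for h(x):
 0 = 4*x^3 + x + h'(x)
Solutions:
 h(x) = C1 - x^4 - x^2/2


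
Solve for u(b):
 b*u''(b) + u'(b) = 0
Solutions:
 u(b) = C1 + C2*log(b)


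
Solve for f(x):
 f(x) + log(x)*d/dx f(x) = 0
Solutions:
 f(x) = C1*exp(-li(x))


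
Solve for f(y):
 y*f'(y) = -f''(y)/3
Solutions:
 f(y) = C1 + C2*erf(sqrt(6)*y/2)


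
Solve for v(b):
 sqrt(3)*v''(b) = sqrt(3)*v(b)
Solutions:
 v(b) = C1*exp(-b) + C2*exp(b)


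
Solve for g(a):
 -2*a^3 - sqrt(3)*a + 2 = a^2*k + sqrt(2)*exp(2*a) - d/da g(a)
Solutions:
 g(a) = C1 + a^4/2 + a^3*k/3 + sqrt(3)*a^2/2 - 2*a + sqrt(2)*exp(2*a)/2


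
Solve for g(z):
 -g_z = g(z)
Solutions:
 g(z) = C1*exp(-z)


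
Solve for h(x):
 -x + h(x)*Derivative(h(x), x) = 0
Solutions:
 h(x) = -sqrt(C1 + x^2)
 h(x) = sqrt(C1 + x^2)


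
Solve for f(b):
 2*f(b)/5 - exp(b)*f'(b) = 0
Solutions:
 f(b) = C1*exp(-2*exp(-b)/5)


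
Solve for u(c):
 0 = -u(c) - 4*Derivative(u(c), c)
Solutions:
 u(c) = C1*exp(-c/4)


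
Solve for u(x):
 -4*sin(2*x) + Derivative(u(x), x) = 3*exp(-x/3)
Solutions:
 u(x) = C1 - 2*cos(2*x) - 9*exp(-x/3)


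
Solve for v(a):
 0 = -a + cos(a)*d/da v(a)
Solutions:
 v(a) = C1 + Integral(a/cos(a), a)


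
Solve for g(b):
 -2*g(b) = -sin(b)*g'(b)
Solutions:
 g(b) = C1*(cos(b) - 1)/(cos(b) + 1)


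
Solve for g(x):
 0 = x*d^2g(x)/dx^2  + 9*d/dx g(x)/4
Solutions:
 g(x) = C1 + C2/x^(5/4)


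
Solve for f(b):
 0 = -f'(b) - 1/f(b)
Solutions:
 f(b) = -sqrt(C1 - 2*b)
 f(b) = sqrt(C1 - 2*b)


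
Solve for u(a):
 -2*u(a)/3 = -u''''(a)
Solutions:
 u(a) = C1*exp(-2^(1/4)*3^(3/4)*a/3) + C2*exp(2^(1/4)*3^(3/4)*a/3) + C3*sin(2^(1/4)*3^(3/4)*a/3) + C4*cos(2^(1/4)*3^(3/4)*a/3)


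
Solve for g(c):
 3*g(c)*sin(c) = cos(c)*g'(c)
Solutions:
 g(c) = C1/cos(c)^3


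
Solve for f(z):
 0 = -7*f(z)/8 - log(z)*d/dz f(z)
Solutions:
 f(z) = C1*exp(-7*li(z)/8)


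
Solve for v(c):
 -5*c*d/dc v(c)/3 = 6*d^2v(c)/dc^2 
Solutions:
 v(c) = C1 + C2*erf(sqrt(5)*c/6)


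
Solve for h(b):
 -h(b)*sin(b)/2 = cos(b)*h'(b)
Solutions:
 h(b) = C1*sqrt(cos(b))


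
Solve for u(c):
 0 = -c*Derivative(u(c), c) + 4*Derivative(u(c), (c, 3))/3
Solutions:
 u(c) = C1 + Integral(C2*airyai(6^(1/3)*c/2) + C3*airybi(6^(1/3)*c/2), c)


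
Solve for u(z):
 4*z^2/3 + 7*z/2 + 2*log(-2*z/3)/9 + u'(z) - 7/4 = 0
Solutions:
 u(z) = C1 - 4*z^3/9 - 7*z^2/4 - 2*z*log(-z)/9 + z*(-8*log(2) + 8*log(3) + 71)/36


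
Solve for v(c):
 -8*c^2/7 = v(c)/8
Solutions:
 v(c) = -64*c^2/7


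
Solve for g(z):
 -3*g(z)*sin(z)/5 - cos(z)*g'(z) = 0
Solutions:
 g(z) = C1*cos(z)^(3/5)


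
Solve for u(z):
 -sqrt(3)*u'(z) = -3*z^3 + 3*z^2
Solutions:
 u(z) = C1 + sqrt(3)*z^4/4 - sqrt(3)*z^3/3


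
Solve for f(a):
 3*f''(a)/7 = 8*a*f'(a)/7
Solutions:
 f(a) = C1 + C2*erfi(2*sqrt(3)*a/3)


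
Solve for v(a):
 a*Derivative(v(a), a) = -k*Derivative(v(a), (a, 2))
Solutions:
 v(a) = C1 + C2*sqrt(k)*erf(sqrt(2)*a*sqrt(1/k)/2)


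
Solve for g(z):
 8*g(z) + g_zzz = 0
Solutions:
 g(z) = C3*exp(-2*z) + (C1*sin(sqrt(3)*z) + C2*cos(sqrt(3)*z))*exp(z)


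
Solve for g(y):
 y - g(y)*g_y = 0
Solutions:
 g(y) = -sqrt(C1 + y^2)
 g(y) = sqrt(C1 + y^2)


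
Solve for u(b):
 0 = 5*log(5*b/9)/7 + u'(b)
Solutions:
 u(b) = C1 - 5*b*log(b)/7 - 5*b*log(5)/7 + 5*b/7 + 10*b*log(3)/7


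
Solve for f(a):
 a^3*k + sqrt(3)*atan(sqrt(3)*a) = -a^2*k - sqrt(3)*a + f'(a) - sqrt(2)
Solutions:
 f(a) = C1 + a^4*k/4 + a^3*k/3 + sqrt(3)*a^2/2 + sqrt(2)*a + sqrt(3)*(a*atan(sqrt(3)*a) - sqrt(3)*log(3*a^2 + 1)/6)


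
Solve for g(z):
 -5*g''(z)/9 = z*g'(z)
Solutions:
 g(z) = C1 + C2*erf(3*sqrt(10)*z/10)


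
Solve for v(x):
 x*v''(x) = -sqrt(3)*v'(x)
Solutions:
 v(x) = C1 + C2*x^(1 - sqrt(3))


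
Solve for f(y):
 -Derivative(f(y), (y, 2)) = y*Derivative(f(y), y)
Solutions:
 f(y) = C1 + C2*erf(sqrt(2)*y/2)


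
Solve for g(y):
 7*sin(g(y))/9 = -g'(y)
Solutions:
 7*y/9 + log(cos(g(y)) - 1)/2 - log(cos(g(y)) + 1)/2 = C1


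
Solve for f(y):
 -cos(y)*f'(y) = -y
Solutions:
 f(y) = C1 + Integral(y/cos(y), y)


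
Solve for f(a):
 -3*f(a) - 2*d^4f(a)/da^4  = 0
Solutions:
 f(a) = (C1*sin(6^(1/4)*a/2) + C2*cos(6^(1/4)*a/2))*exp(-6^(1/4)*a/2) + (C3*sin(6^(1/4)*a/2) + C4*cos(6^(1/4)*a/2))*exp(6^(1/4)*a/2)


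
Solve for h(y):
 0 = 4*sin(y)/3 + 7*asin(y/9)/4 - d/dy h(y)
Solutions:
 h(y) = C1 + 7*y*asin(y/9)/4 + 7*sqrt(81 - y^2)/4 - 4*cos(y)/3


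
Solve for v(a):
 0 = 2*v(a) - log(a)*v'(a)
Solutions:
 v(a) = C1*exp(2*li(a))


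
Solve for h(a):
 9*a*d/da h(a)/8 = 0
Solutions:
 h(a) = C1


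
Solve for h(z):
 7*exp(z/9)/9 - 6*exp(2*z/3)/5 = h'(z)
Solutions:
 h(z) = C1 + 7*exp(z/9) - 9*exp(2*z/3)/5


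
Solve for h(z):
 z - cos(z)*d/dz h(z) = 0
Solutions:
 h(z) = C1 + Integral(z/cos(z), z)


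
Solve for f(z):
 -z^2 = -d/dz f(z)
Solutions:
 f(z) = C1 + z^3/3


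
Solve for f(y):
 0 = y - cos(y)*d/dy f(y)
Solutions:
 f(y) = C1 + Integral(y/cos(y), y)


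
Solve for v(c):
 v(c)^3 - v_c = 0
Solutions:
 v(c) = -sqrt(2)*sqrt(-1/(C1 + c))/2
 v(c) = sqrt(2)*sqrt(-1/(C1 + c))/2


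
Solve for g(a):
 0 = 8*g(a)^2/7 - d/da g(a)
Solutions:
 g(a) = -7/(C1 + 8*a)


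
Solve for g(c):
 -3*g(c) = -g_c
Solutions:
 g(c) = C1*exp(3*c)


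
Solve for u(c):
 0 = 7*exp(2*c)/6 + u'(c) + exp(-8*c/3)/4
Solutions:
 u(c) = C1 - 7*exp(2*c)/12 + 3*exp(-8*c/3)/32


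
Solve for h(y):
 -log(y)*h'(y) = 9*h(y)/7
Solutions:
 h(y) = C1*exp(-9*li(y)/7)


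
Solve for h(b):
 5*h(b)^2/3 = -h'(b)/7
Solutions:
 h(b) = 3/(C1 + 35*b)


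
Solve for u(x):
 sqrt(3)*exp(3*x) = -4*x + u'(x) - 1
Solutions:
 u(x) = C1 + 2*x^2 + x + sqrt(3)*exp(3*x)/3


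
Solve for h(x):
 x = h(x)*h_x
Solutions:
 h(x) = -sqrt(C1 + x^2)
 h(x) = sqrt(C1 + x^2)


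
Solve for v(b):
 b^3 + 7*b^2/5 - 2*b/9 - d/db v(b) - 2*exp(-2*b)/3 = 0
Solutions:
 v(b) = C1 + b^4/4 + 7*b^3/15 - b^2/9 + exp(-2*b)/3


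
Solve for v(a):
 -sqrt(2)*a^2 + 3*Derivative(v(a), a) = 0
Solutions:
 v(a) = C1 + sqrt(2)*a^3/9


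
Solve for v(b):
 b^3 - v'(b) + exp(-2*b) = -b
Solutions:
 v(b) = C1 + b^4/4 + b^2/2 - exp(-2*b)/2


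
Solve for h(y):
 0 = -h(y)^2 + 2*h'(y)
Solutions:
 h(y) = -2/(C1 + y)


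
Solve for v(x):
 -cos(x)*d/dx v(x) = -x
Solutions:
 v(x) = C1 + Integral(x/cos(x), x)


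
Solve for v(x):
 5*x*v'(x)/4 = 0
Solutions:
 v(x) = C1


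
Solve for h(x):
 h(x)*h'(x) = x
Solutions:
 h(x) = -sqrt(C1 + x^2)
 h(x) = sqrt(C1 + x^2)


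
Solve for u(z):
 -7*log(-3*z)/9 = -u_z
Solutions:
 u(z) = C1 + 7*z*log(-z)/9 + 7*z*(-1 + log(3))/9


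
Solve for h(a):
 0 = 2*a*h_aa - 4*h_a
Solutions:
 h(a) = C1 + C2*a^3


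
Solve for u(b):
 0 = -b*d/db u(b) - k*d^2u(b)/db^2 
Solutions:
 u(b) = C1 + C2*sqrt(k)*erf(sqrt(2)*b*sqrt(1/k)/2)


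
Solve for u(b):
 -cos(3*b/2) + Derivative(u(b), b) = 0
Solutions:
 u(b) = C1 + 2*sin(3*b/2)/3


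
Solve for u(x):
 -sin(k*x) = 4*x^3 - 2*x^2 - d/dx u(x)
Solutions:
 u(x) = C1 + x^4 - 2*x^3/3 - cos(k*x)/k


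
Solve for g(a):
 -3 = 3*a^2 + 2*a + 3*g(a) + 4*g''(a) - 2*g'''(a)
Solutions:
 g(a) = C1*exp(a*(-2^(1/3)*(9*sqrt(145) + 113)^(1/3) - 8*2^(2/3)/(9*sqrt(145) + 113)^(1/3) + 8)/12)*sin(2^(1/3)*sqrt(3)*a*(-(9*sqrt(145) + 113)^(1/3) + 8*2^(1/3)/(9*sqrt(145) + 113)^(1/3))/12) + C2*exp(a*(-2^(1/3)*(9*sqrt(145) + 113)^(1/3) - 8*2^(2/3)/(9*sqrt(145) + 113)^(1/3) + 8)/12)*cos(2^(1/3)*sqrt(3)*a*(-(9*sqrt(145) + 113)^(1/3) + 8*2^(1/3)/(9*sqrt(145) + 113)^(1/3))/12) + C3*exp(a*(8*2^(2/3)/(9*sqrt(145) + 113)^(1/3) + 4 + 2^(1/3)*(9*sqrt(145) + 113)^(1/3))/6) - a^2 - 2*a/3 + 5/3


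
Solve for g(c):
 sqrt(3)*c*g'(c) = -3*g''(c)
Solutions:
 g(c) = C1 + C2*erf(sqrt(2)*3^(3/4)*c/6)


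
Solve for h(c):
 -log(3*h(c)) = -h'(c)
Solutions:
 -Integral(1/(log(_y) + log(3)), (_y, h(c))) = C1 - c


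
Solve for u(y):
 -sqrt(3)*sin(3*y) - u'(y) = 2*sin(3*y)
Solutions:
 u(y) = C1 + sqrt(3)*cos(3*y)/3 + 2*cos(3*y)/3


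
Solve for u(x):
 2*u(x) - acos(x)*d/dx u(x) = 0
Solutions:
 u(x) = C1*exp(2*Integral(1/acos(x), x))


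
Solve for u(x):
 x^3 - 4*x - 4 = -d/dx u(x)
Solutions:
 u(x) = C1 - x^4/4 + 2*x^2 + 4*x


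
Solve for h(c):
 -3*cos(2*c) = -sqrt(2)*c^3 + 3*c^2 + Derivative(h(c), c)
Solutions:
 h(c) = C1 + sqrt(2)*c^4/4 - c^3 - 3*sin(2*c)/2


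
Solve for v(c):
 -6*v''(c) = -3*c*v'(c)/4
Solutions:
 v(c) = C1 + C2*erfi(c/4)


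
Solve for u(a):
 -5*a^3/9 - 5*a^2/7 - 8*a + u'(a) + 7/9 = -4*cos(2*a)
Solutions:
 u(a) = C1 + 5*a^4/36 + 5*a^3/21 + 4*a^2 - 7*a/9 - 4*sin(a)*cos(a)


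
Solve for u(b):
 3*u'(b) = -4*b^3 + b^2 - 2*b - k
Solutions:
 u(b) = C1 - b^4/3 + b^3/9 - b^2/3 - b*k/3
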